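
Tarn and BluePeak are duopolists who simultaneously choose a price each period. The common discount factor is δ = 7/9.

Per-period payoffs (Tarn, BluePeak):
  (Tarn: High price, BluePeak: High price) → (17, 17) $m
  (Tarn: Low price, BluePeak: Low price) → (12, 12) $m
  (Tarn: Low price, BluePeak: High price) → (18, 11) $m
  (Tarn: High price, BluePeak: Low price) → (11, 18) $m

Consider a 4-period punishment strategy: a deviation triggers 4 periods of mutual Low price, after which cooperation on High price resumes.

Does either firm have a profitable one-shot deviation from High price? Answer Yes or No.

No

Comparing payoff streams over the 5 periods until play realigns: cooperate → 17(1+δ+…+δ^4); deviate → 18 + 12(δ+…+δ^4).
Cooperation is sustained iff (17−12)(δ+…+δ^4) ≥ 18−17.
δ+…+δ^4 = 7/9·(1−(7/9)^4)/(1−7/9) = 2.2192, and (18−17)/(17−12) = 0.2000.
2.2192 ≥ 0.2000, so cooperation is sustainable.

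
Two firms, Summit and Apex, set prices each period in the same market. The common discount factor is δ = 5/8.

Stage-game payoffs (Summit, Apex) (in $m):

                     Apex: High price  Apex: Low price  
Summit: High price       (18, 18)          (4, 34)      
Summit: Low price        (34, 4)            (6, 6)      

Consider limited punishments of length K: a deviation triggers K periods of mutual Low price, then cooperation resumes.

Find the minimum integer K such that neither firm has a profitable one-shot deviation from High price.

IC: δ(1−δ^K)/(1−δ) ≥ (34−18)/(18−6) = 4/3.
With δ = 5/8: need 1 − δ^K ≥ 4/3·(1−5/8)/(5/8), i.e. δ^K ≤ 0.2000.
Since (5/8)^3 = 0.2441 and (5/8)^4 = 0.1526, the smallest such K is 4.

4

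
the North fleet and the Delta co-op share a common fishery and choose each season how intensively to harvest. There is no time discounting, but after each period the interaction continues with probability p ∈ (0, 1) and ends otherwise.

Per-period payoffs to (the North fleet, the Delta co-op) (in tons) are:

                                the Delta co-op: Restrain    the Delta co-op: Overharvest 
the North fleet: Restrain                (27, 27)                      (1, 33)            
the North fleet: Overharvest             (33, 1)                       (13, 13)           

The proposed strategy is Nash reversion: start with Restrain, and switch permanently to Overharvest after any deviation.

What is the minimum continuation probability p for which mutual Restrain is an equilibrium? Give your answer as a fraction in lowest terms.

With no time discounting, the continuation probability p plays the role of the discount factor.
Grim-trigger IC: 27/(1−p) ≥ 33 + 13p/(1−p) ⇒ p ≥ (33−27)/(33−13) = 3/10.

3/10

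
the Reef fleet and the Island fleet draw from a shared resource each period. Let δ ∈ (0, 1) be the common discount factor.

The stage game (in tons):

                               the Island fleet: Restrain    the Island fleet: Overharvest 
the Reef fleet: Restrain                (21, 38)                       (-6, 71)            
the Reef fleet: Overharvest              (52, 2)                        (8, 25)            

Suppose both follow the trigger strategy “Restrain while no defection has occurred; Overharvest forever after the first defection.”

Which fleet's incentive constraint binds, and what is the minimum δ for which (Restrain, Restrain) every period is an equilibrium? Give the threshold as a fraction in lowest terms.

the Reef fleet: cooperation gives 21 each period; deviation gives 52 once then 8 forever.
  21/(1−δ) ≥ 52 + 8δ/(1−δ) ⇒ δ ≥ 31/44.
the Island fleet: cooperation gives 38 each period; deviation gives 71 once then 25 forever.
  δ ≥ 33/46.
Both must hold, so the binding constraint is the Island fleet's: δ ≥ 33/46.

the Island fleet; δ ≥ 33/46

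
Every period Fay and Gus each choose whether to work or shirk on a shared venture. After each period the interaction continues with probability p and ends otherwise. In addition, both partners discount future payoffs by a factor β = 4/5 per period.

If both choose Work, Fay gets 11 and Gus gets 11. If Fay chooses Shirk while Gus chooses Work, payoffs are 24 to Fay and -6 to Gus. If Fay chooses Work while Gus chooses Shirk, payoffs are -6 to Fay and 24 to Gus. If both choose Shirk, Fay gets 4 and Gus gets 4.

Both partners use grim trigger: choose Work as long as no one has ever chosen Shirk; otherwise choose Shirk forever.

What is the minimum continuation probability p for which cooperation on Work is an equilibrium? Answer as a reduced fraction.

13/16

With continuation probability p and discount β, the effective per-period discount factor is βp.
Grim-trigger IC: βp ≥ (24−11)/(24−4) = 13/20.
So p ≥ (13/20)/(4/5) = 13/16.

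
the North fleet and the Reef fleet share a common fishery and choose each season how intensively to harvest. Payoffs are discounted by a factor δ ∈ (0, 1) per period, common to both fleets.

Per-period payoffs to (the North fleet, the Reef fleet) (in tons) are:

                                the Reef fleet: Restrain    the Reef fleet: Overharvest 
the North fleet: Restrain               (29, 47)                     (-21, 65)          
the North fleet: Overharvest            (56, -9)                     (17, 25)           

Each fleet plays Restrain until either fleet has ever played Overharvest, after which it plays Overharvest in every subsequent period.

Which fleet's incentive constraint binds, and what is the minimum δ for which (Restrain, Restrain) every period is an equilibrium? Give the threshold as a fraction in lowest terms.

the North fleet: cooperation gives 29 each period; deviation gives 56 once then 17 forever.
  29/(1−δ) ≥ 56 + 17δ/(1−δ) ⇒ δ ≥ 27/39 = 9/13.
the Reef fleet: cooperation gives 47 each period; deviation gives 65 once then 25 forever.
  δ ≥ 18/40 = 9/20.
Both must hold, so the binding constraint is the North fleet's: δ ≥ 9/13.

the North fleet; δ ≥ 9/13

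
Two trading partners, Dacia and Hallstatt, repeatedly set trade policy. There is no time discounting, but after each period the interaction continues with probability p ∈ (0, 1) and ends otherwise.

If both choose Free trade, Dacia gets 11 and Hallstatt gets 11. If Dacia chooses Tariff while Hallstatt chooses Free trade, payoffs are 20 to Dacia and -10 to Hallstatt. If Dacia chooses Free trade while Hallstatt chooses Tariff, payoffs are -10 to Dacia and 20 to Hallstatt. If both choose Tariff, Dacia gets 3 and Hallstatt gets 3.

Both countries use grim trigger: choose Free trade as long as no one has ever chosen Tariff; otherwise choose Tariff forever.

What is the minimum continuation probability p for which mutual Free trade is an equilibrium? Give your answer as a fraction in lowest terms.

Expected cooperation value is 11 + p·11 + p²·11 + … = 11/(1−p); deviation gives 20 + p·3/(1−p).
11 ≥ 20(1−p) + 3p ⇒ 17p ≥ 9 ⇒ p ≥ 9/17.

9/17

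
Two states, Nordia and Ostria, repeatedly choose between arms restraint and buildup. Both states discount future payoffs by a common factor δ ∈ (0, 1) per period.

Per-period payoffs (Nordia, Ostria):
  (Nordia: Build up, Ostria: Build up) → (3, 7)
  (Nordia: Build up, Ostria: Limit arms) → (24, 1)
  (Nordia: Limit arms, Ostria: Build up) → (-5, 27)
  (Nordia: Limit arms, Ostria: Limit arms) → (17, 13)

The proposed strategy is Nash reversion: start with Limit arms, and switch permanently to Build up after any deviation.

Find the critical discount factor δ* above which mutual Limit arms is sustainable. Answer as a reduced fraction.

7/10

Nordia's threshold: (24−17)/(24−3) = 1/3.
Ostria's threshold: (27−13)/(27−7) = 7/10.
1/3 < 7/10, so Ostria binds and δ* = 7/10.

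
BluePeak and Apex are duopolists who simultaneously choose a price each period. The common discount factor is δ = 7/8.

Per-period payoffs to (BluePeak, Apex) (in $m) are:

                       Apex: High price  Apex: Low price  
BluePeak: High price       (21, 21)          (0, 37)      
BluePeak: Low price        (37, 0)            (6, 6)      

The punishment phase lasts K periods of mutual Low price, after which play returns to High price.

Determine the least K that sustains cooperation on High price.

IC: δ(1−δ^K)/(1−δ) ≥ (37−21)/(21−6) = 16/15.
With δ = 7/8: need 1 − δ^K ≥ 16/15·(1−7/8)/(7/8), i.e. δ^K ≤ 0.8476.
Since (7/8)^1 = 0.8750 and (7/8)^2 = 0.7656, the smallest such K is 2.

2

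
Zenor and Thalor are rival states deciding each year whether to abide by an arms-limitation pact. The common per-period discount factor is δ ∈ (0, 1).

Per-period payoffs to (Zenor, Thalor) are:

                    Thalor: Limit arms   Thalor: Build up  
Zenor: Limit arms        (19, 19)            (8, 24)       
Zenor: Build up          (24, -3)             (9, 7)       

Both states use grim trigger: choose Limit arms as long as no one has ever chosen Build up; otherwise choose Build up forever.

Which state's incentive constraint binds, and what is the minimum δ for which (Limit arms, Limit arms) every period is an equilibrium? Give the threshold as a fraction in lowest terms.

Zenor: cooperation gives 19 each period; deviation gives 24 once then 9 forever.
  19/(1−δ) ≥ 24 + 9δ/(1−δ) ⇒ δ ≥ 5/15 = 1/3.
Thalor: cooperation gives 19 each period; deviation gives 24 once then 7 forever.
  δ ≥ 5/17.
Both must hold, so the binding constraint is Zenor's: δ ≥ 1/3.

Zenor; δ ≥ 1/3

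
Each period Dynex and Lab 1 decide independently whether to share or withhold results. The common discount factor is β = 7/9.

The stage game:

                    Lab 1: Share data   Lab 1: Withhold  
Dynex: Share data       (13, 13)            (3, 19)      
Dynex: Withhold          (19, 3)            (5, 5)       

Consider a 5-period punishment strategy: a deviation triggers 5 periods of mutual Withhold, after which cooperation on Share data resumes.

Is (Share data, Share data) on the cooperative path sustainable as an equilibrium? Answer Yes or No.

Yes

Comparing payoff streams over the 6 periods until play realigns: cooperate → 13(1+β+…+β^5); deviate → 19 + 5(β+…+β^5).
Cooperation is sustained iff (13−5)(β+…+β^5) ≥ 19−13.
β+…+β^5 = 7/9·(1−(7/9)^5)/(1−7/9) = 2.5038, and (19−13)/(13−5) = 0.7500.
2.5038 ≥ 0.7500, so cooperation is sustainable.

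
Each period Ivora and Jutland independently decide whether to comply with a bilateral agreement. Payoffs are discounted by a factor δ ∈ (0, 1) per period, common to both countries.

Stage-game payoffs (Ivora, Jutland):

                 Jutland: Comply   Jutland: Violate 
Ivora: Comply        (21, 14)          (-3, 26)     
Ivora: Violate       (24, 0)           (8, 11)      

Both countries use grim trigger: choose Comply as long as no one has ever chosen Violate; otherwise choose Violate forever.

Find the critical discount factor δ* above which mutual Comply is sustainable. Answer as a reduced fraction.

4/5

Ivora's threshold: (24−21)/(24−8) = 3/16.
Jutland's threshold: (26−14)/(26−11) = 4/5.
3/16 < 4/5, so Jutland binds and δ* = 4/5.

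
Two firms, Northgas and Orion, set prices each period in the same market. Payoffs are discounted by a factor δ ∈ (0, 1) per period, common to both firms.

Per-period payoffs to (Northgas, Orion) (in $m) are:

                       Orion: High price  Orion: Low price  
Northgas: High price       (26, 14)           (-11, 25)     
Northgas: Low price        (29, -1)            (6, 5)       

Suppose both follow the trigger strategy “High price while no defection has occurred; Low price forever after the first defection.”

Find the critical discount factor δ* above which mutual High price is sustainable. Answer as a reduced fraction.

11/20

Northgas: cooperation gives 26 each period; deviation gives 29 once then 6 forever.
  26/(1−δ) ≥ 29 + 6δ/(1−δ) ⇒ δ ≥ 3/23.
Orion: cooperation gives 14 each period; deviation gives 25 once then 5 forever.
  δ ≥ 11/20.
Both must hold, so the binding constraint is Orion's: δ ≥ 11/20.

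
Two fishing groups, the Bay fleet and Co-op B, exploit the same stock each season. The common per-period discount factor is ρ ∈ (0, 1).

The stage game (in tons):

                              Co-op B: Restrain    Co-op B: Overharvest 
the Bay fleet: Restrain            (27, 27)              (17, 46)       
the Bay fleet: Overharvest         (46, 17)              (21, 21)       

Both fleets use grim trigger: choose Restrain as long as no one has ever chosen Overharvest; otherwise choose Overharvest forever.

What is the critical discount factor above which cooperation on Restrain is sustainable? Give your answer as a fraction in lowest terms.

Cooperation forever yields 27 each period: 27/(1−ρ).
Deviating yields 46 once, then 21 forever: 46 + 21ρ/(1−ρ).
No profitable deviation requires 27/(1−ρ) ≥ 46 + 21ρ/(1−ρ).
Multiplying by (1−ρ): 27 ≥ 46(1−ρ) + 21ρ = 46 − 25ρ.
So 25ρ ≥ 19, i.e. ρ ≥ 19/25.

19/25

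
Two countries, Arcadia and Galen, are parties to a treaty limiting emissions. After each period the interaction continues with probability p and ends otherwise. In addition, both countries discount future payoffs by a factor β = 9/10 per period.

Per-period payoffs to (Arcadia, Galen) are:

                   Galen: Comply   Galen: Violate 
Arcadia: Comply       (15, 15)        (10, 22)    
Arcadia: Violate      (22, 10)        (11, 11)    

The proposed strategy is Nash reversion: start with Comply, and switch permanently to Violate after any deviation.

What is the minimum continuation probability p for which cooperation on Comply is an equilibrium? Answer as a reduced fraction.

70/99

Expected continuation weight on next period's payoff is β·p = 9/10·p, which plays the role of the discount factor.
Cooperation requires 9/10·p ≥ (22−15)/(22−11) = 7/11, hence p ≥ 70/99.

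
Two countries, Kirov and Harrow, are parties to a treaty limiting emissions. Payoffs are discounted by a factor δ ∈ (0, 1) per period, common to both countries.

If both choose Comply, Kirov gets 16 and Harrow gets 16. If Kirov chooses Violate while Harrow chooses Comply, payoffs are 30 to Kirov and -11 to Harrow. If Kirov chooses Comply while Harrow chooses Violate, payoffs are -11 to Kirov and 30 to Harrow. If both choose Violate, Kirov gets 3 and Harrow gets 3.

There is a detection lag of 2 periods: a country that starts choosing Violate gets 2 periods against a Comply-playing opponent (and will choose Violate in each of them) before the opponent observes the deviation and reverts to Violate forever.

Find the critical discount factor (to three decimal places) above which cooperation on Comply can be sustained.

A deviator earns 30 for 2 periods, then 3 forever; cooperating earns 16 forever. Multiplying the IC by (1−δ):
16 ≥ 30(1−δ^2) + 3δ^2, so 27·δ^2 ≥ 14 and δ^2 ≥ 14/27.
δ ≥ (14/27)^(1/2) ≈ 0.720.

0.720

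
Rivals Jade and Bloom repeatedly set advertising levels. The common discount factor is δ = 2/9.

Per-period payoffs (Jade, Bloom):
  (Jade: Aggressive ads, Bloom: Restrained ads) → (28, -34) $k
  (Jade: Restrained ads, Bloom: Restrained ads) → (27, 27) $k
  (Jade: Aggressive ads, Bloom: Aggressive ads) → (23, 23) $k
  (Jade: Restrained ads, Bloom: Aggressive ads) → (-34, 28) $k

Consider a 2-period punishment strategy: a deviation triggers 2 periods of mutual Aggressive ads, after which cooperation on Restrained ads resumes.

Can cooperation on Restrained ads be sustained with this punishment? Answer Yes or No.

Yes

Comparing payoff streams over the 3 periods until play realigns: cooperate → 27(1+δ+…+δ^2); deviate → 28 + 23(δ+…+δ^2).
Cooperation is sustained iff (27−23)(δ+…+δ^2) ≥ 28−27.
δ+…+δ^2 = 2/9·(1−(2/9)^2)/(1−2/9) = 0.2716, and (28−27)/(27−23) = 0.2500.
0.2716 ≥ 0.2500, so cooperation is sustainable.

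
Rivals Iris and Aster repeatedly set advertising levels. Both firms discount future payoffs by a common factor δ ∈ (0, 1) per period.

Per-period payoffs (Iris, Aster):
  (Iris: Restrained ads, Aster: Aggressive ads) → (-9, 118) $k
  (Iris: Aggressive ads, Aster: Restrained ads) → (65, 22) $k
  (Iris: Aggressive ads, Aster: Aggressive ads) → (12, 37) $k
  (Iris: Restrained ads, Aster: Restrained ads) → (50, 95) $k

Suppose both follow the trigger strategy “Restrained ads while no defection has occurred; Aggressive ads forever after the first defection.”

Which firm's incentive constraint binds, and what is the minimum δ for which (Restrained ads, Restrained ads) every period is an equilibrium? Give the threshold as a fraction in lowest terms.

Aster; δ ≥ 23/81

Iris: cooperation gives 50 each period; deviation gives 65 once then 12 forever.
  50/(1−δ) ≥ 65 + 12δ/(1−δ) ⇒ δ ≥ 15/53.
Aster: cooperation gives 95 each period; deviation gives 118 once then 37 forever.
  δ ≥ 23/81.
Both must hold, so the binding constraint is Aster's: δ ≥ 23/81.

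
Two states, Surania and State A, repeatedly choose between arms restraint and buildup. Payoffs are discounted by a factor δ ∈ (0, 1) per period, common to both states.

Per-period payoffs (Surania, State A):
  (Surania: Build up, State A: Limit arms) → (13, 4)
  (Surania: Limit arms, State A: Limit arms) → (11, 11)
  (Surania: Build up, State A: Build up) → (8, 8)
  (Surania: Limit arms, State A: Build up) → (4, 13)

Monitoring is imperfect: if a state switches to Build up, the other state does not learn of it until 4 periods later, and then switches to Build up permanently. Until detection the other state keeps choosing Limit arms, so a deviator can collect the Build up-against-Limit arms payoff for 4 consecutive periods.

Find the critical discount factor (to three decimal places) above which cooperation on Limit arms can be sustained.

The best deviation is to choose Build up for all 4 undetected periods, earning 13 each, then 8 forever once detected.
Deviation value: 13(1−δ^4)/(1−δ) + 8δ^4/(1−δ); cooperation value: 11/(1−δ).
IC: 11 ≥ 13(1−δ^4) + 8δ^4 = 13 − 5δ^4.
So δ^4 ≥ 2/5, giving δ ≥ (2/5)^(1/4) ≈ 0.795.

0.795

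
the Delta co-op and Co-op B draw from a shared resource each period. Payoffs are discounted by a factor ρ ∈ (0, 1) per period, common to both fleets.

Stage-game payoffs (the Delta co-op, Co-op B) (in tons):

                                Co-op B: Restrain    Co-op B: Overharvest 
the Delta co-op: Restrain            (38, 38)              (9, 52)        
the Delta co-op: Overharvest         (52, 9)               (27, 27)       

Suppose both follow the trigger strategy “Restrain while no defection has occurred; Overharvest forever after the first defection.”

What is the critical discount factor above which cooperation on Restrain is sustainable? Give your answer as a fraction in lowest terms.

One-period gain from deviating is 52 − 38 = 14. The loss is 38 − 27 = 11 in every subsequent period, with present value 11·ρ/(1−ρ).
Deviation is unprofitable when 11·ρ/(1−ρ) ≥ 14, i.e. ρ/(1−ρ) ≥ 14/11.
Equivalently ρ ≥ 14/(14+11) = 14/25.

14/25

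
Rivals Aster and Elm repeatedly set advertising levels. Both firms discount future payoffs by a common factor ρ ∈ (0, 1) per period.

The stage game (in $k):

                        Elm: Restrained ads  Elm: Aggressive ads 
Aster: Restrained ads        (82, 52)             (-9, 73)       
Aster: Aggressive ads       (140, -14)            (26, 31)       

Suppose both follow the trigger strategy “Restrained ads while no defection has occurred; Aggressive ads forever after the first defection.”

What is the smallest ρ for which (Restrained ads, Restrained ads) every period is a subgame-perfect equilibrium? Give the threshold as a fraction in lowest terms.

29/57

Aster: cooperation gives 82 each period; deviation gives 140 once then 26 forever.
  82/(1−ρ) ≥ 140 + 26ρ/(1−ρ) ⇒ ρ ≥ 58/114 = 29/57.
Elm: cooperation gives 52 each period; deviation gives 73 once then 31 forever.
  ρ ≥ 21/42 = 1/2.
Both must hold, so the binding constraint is Aster's: ρ ≥ 29/57.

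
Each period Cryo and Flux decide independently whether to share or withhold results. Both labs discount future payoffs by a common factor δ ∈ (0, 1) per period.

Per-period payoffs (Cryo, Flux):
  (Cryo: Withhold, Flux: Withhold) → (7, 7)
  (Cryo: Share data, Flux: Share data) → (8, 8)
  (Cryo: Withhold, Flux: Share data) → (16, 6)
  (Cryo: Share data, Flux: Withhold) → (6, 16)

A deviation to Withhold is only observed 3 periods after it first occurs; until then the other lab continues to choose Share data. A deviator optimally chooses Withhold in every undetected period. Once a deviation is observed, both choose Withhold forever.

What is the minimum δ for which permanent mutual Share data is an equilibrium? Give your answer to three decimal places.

A deviator earns 16 for 3 periods, then 7 forever; cooperating earns 8 forever. Multiplying the IC by (1−δ):
8 ≥ 16(1−δ^3) + 7δ^3, so 9·δ^3 ≥ 8 and δ^3 ≥ 8/9.
δ ≥ (8/9)^(1/3) ≈ 0.961.

0.961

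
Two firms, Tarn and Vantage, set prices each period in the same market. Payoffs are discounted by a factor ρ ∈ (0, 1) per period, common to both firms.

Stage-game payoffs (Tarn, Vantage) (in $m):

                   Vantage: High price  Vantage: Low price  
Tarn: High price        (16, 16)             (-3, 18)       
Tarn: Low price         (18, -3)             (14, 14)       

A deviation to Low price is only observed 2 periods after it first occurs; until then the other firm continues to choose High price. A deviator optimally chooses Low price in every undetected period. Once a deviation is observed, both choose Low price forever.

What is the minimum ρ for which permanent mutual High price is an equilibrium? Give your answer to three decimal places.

0.707

A deviator earns 18 for 2 periods, then 14 forever; cooperating earns 16 forever. Multiplying the IC by (1−ρ):
16 ≥ 18(1−ρ^2) + 14ρ^2, so 4·ρ^2 ≥ 2 and ρ^2 ≥ 1/2.
ρ ≥ (1/2)^(1/2) ≈ 0.707.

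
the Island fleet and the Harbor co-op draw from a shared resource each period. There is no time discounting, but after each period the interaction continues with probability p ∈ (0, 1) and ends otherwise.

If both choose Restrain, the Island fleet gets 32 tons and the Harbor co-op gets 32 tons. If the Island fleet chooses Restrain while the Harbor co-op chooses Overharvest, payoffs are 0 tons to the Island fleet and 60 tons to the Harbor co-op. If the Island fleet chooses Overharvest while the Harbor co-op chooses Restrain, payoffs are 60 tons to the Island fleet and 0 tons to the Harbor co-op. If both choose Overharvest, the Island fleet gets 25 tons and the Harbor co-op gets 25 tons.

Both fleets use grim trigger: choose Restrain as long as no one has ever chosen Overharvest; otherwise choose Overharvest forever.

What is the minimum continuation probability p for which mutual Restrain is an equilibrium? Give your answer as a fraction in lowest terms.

4/5

With no time discounting, the continuation probability p plays the role of the discount factor.
Grim-trigger IC: 32/(1−p) ≥ 60 + 25p/(1−p) ⇒ p ≥ (60−32)/(60−25) = 4/5.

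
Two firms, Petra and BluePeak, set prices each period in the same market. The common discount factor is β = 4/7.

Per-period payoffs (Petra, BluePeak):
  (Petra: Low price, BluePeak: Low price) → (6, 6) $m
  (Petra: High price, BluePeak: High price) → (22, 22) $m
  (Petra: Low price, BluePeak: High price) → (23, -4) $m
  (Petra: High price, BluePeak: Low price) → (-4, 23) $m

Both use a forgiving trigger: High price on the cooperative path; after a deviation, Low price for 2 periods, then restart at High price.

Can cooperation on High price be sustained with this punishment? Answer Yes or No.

Yes

Comparing payoff streams over the 3 periods until play realigns: cooperate → 22(1+β+…+β^2); deviate → 23 + 6(β+…+β^2).
Cooperation is sustained iff (22−6)(β+…+β^2) ≥ 23−22.
β+…+β^2 = 4/7·(1−(4/7)^2)/(1−4/7) = 0.8980, and (23−22)/(22−6) = 0.0625.
0.8980 ≥ 0.0625, so cooperation is sustainable.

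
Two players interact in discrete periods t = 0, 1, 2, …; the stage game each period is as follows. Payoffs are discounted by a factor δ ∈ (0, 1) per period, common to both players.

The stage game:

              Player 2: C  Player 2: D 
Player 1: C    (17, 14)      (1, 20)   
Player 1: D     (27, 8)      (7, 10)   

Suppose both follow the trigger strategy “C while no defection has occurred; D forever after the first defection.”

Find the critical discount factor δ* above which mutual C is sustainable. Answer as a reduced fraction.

3/5

Player 1: cooperation gives 17 each period; deviation gives 27 once then 7 forever.
  17/(1−δ) ≥ 27 + 7δ/(1−δ) ⇒ δ ≥ 10/20 = 1/2.
Player 2: cooperation gives 14 each period; deviation gives 20 once then 10 forever.
  δ ≥ 6/10 = 3/5.
Both must hold, so the binding constraint is Player 2's: δ ≥ 3/5.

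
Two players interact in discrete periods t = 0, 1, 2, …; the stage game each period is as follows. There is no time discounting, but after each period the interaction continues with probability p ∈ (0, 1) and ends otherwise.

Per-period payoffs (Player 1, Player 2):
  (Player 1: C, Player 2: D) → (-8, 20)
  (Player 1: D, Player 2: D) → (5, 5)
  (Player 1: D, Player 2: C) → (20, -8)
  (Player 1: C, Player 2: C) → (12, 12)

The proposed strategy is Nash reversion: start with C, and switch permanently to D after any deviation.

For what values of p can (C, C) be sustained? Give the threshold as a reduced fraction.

With no time discounting, the continuation probability p plays the role of the discount factor.
Grim-trigger IC: 12/(1−p) ≥ 20 + 5p/(1−p) ⇒ p ≥ (20−12)/(20−5) = 8/15.

8/15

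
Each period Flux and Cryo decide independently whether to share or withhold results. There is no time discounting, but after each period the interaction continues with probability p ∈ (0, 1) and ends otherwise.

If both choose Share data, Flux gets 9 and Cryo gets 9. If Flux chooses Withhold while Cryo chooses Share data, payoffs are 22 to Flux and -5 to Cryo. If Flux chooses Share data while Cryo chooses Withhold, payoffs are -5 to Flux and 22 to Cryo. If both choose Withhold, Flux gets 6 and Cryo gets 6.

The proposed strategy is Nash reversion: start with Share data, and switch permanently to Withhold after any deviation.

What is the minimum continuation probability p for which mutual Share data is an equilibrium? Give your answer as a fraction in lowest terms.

Expected cooperation value is 9 + p·9 + p²·9 + … = 9/(1−p); deviation gives 22 + p·6/(1−p).
9 ≥ 22(1−p) + 6p ⇒ 16p ≥ 13 ⇒ p ≥ 13/16.

13/16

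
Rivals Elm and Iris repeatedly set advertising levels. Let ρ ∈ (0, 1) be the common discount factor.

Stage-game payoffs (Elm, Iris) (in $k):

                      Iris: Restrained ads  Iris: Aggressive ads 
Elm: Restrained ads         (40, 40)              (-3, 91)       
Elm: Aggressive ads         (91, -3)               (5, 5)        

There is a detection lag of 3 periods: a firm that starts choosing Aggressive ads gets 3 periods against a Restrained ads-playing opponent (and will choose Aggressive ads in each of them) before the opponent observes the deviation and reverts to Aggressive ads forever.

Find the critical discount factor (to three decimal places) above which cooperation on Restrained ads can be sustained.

0.840

Deviating for the 3 undetected periods gains 91−40 = 51 per period over cooperation, then loses 40−5 = 35 per period forever once punishment starts.
Gain: 51(1 + ρ + … + ρ^2); loss: 35·ρ^3/(1−ρ).
No profitable deviation ⇔ 51(1−ρ^3) ≤ 35·ρ^3, i.e. ρ^3 ≥ 51/(51+35) = 51/86.
Hence ρ ≥ (51/86)^(1/3) ≈ 0.840.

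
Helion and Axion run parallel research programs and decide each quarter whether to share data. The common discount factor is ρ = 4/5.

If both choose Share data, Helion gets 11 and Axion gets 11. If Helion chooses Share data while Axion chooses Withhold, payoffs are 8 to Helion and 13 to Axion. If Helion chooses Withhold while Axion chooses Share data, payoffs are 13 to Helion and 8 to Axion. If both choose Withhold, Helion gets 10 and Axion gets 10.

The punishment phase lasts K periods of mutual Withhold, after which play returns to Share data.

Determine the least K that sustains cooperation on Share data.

4

No profitable deviation requires (11−10)(ρ+…+ρ^K) ≥ 13−11, i.e. ρ+…+ρ^K ≥ 2 ≈ 2.0000.
With ρ = 4/5, the partial sums are K=1: 0.8000, K=2: 1.4400, K=3: 1.9520, K=4: 2.3616.
K = 4 is the first length at which the sum reaches 2.0000.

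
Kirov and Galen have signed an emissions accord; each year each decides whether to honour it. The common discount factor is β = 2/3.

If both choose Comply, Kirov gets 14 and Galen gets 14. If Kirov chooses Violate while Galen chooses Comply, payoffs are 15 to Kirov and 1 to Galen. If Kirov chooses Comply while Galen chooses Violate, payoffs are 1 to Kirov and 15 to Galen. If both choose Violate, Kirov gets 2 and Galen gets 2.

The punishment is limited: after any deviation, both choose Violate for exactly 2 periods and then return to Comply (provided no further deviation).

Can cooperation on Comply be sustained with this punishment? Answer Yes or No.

IC: β+…+β^2 ≥ (15−14)/(14−2) = 1/12.
At β = 2/3: partial sum = 1.1111 ≥ 0.0833. Cooperation sustainable.

Yes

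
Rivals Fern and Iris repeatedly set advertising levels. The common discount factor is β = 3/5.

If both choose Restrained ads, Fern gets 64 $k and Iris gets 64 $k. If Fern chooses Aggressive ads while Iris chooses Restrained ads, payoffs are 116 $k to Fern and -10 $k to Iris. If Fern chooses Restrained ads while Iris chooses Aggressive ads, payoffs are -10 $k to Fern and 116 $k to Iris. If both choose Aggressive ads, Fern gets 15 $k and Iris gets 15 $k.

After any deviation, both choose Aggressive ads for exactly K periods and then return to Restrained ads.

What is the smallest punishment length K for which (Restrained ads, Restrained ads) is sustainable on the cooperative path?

3

No profitable deviation requires (64−15)(β+…+β^K) ≥ 116−64, i.e. β+…+β^K ≥ 52/49 ≈ 1.0612.
With β = 3/5, the partial sums are K=1: 0.6000, K=2: 0.9600, K=3: 1.1760.
K = 3 is the first length at which the sum reaches 1.0612.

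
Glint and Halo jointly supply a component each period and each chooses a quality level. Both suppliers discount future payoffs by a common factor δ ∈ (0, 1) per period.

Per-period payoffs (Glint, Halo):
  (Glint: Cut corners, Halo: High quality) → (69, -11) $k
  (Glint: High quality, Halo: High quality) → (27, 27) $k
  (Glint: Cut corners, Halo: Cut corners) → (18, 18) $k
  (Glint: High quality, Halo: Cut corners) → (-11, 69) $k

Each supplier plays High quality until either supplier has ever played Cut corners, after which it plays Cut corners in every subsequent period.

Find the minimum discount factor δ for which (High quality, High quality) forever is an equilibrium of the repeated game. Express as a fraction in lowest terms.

Under grim trigger the critical discount factor is (T−C)/(T−P) with T = 69, C = 27, P = 18.
δ* = (69−27)/(69−18) = 42/51 = 14/17.

14/17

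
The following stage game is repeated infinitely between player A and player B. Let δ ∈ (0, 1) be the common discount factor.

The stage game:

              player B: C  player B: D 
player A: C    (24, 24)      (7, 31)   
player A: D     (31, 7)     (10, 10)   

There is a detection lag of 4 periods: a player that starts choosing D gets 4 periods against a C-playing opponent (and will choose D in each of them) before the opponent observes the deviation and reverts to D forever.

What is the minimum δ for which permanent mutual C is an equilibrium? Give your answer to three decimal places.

A deviator earns 31 for 4 periods, then 10 forever; cooperating earns 24 forever. Multiplying the IC by (1−δ):
24 ≥ 31(1−δ^4) + 10δ^4, so 21·δ^4 ≥ 7 and δ^4 ≥ 1/3.
δ ≥ (1/3)^(1/4) ≈ 0.760.

0.760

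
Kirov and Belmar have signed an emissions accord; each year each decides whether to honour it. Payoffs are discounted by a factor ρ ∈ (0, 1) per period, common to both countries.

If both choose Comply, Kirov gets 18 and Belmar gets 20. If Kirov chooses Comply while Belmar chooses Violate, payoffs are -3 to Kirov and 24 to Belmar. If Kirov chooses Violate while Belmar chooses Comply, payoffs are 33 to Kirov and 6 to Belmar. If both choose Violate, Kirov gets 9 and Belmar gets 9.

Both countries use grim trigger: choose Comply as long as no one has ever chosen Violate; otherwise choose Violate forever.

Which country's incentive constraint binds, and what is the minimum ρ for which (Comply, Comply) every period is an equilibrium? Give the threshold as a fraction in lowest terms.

Kirov's threshold: (33−18)/(33−9) = 5/8.
Belmar's threshold: (24−20)/(24−9) = 4/15.
5/8 > 4/15, so Kirov binds and ρ* = 5/8.

Kirov; ρ ≥ 5/8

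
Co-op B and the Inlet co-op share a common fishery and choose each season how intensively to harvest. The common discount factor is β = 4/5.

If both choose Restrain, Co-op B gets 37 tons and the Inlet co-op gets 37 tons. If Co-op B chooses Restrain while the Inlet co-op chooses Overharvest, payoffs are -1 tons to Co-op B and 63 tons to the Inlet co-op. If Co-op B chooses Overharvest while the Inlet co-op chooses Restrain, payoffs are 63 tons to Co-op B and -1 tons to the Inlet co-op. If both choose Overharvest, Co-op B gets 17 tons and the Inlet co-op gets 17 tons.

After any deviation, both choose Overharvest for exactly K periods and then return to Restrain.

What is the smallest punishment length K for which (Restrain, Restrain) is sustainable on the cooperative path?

Need Σ_{k=1}^{K} β^k ≥ (63−37)/(37−17) = 1.3000 at β = 4/5.
At K = 1 the sum is 0.8000 < 1.3000; at K = 2 it is 1.4400 ≥ 1.3000.
So the minimum punishment length is K = 2.

2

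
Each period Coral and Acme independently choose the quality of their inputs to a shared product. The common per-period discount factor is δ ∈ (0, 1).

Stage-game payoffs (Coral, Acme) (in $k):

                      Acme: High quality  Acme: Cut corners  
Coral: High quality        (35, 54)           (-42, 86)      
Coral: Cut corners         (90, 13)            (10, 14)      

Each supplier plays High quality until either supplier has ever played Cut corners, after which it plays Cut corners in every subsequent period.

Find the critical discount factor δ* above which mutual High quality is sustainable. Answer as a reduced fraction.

Coral's threshold: (90−35)/(90−10) = 11/16.
Acme's threshold: (86−54)/(86−14) = 4/9.
11/16 > 4/9, so Coral binds and δ* = 11/16.

11/16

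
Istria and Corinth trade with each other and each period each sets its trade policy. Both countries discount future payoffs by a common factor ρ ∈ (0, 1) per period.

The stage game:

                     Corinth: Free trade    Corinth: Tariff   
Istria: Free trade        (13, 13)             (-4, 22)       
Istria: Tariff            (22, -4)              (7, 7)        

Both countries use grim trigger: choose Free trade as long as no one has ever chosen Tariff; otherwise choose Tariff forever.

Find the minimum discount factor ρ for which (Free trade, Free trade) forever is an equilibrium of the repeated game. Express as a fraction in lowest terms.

3/5

One-period gain from deviating is 22 − 13 = 9. The loss is 13 − 7 = 6 in every subsequent period, with present value 6·ρ/(1−ρ).
Deviation is unprofitable when 6·ρ/(1−ρ) ≥ 9, i.e. ρ/(1−ρ) ≥ 3/2.
Equivalently ρ ≥ 9/(9+6) = 3/5.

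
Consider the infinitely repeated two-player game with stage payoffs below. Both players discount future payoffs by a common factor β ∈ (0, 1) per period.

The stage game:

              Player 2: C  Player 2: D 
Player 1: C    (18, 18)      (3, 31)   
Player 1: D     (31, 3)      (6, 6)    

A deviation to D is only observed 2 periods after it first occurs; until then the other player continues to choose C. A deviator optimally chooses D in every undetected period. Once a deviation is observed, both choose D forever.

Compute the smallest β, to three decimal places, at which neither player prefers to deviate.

0.721

A deviator earns 31 for 2 periods, then 6 forever; cooperating earns 18 forever. Multiplying the IC by (1−β):
18 ≥ 31(1−β^2) + 6β^2, so 25·β^2 ≥ 13 and β^2 ≥ 13/25.
β ≥ (13/25)^(1/2) ≈ 0.721.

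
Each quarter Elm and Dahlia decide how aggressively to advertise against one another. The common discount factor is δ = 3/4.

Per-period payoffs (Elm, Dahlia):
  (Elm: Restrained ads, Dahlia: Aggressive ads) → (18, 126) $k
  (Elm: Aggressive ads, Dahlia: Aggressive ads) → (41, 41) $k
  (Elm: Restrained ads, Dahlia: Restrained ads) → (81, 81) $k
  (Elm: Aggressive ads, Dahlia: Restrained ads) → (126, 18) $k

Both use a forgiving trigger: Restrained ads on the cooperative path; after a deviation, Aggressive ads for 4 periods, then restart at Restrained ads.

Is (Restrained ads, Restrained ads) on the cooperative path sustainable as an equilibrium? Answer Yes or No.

IC: δ+…+δ^4 ≥ (126−81)/(81−41) = 9/8.
At δ = 3/4: partial sum = 2.0508 ≥ 1.1250. Cooperation sustainable.

Yes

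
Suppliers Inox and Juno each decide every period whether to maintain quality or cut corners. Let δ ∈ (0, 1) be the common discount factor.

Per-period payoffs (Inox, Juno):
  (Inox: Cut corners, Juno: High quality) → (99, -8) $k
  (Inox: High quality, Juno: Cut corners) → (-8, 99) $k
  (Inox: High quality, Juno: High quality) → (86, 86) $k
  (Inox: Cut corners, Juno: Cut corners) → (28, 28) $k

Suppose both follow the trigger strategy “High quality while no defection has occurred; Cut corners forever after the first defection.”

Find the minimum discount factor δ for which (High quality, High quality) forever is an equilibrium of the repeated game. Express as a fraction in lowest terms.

Cooperation forever yields 86 each period: 86/(1−δ).
Deviating yields 99 once, then 28 forever: 99 + 28δ/(1−δ).
No profitable deviation requires 86/(1−δ) ≥ 99 + 28δ/(1−δ).
Multiplying by (1−δ): 86 ≥ 99(1−δ) + 28δ = 99 − 71δ.
So 71δ ≥ 13, i.e. δ ≥ 13/71.

13/71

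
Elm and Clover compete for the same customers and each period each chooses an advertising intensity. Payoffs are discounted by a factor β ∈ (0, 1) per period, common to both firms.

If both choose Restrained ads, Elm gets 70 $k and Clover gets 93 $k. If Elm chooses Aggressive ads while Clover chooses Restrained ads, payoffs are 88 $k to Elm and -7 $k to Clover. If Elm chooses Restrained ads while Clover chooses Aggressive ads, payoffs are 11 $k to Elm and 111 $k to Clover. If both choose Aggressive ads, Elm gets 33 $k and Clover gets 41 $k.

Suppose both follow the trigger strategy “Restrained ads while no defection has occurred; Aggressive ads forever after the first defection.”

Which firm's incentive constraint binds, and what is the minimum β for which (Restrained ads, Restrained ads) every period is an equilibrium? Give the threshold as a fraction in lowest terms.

Elm: cooperation gives 70 each period; deviation gives 88 once then 33 forever.
  70/(1−β) ≥ 88 + 33β/(1−β) ⇒ β ≥ 18/55.
Clover: cooperation gives 93 each period; deviation gives 111 once then 41 forever.
  β ≥ 18/70 = 9/35.
Both must hold, so the binding constraint is Elm's: β ≥ 18/55.

Elm; β ≥ 18/55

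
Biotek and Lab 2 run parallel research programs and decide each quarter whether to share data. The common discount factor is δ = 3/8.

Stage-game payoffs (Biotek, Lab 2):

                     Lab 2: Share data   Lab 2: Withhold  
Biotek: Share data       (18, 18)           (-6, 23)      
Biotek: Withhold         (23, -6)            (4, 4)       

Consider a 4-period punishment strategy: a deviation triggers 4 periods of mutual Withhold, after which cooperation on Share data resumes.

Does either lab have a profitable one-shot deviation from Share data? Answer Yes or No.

No

IC: δ+…+δ^4 ≥ (23−18)/(18−4) = 5/14.
At δ = 3/8: partial sum = 0.5881 ≥ 0.3571. Cooperation sustainable.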